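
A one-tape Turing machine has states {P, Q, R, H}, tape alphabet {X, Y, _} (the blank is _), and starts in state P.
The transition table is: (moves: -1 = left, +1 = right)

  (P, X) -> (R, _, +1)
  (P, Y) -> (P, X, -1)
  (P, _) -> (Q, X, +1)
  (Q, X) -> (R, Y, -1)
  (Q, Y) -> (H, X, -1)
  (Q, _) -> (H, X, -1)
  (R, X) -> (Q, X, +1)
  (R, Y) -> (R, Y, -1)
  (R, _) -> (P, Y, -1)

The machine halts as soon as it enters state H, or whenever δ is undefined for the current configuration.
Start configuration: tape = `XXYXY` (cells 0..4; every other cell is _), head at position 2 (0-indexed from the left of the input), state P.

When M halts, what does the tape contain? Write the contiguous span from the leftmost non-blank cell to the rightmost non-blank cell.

P | XX[Y]XY   read Y → write X, move -1, go to P
P | X[X]XXY   read X → write _, move +1, go to R
R | X_[X]XY   read X → write X, move +1, go to Q
Q | X_X[X]Y   read X → write Y, move -1, go to R
R | X_[X]YY   read X → write X, move +1, go to Q
Q | X_X[Y]Y   read Y → write X, move -1, go to H
H | X_[X]XY
The non-blank tape span at halt is X_XXY.

X_XXY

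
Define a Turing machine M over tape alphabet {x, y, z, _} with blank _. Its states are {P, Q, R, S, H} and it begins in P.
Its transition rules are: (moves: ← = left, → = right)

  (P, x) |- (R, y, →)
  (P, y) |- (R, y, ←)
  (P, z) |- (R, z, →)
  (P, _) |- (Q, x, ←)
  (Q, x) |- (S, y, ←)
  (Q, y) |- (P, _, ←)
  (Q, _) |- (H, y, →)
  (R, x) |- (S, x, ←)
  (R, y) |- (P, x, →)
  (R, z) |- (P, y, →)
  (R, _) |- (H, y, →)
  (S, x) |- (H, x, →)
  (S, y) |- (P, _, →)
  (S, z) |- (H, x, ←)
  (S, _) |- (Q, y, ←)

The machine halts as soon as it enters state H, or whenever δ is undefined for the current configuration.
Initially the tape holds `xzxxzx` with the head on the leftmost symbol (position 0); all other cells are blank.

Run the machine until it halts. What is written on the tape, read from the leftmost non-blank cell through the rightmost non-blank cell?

yy_yyyy

P | [x]zxxzx__   read x → write y, move →, go to R
R | y[z]xxzx__   read z → write y, move →, go to P
P | yy[x]xzx__   read x → write y, move →, go to R
R | yyy[x]zx__   read x → write x, move ←, go to S
S | yy[y]xzx__   read y → write _, move →, go to P
P | yy_[x]zx__   read x → write y, move →, go to R
R | yy_y[z]x__   read z → write y, move →, go to P
P | yy_yy[x]__   read x → write y, move →, go to R
R | yy_yyy[_]_   read _ → write y, move →, go to H
H | yy_yyyy[_]
The non-blank tape span at halt is yy_yyyy.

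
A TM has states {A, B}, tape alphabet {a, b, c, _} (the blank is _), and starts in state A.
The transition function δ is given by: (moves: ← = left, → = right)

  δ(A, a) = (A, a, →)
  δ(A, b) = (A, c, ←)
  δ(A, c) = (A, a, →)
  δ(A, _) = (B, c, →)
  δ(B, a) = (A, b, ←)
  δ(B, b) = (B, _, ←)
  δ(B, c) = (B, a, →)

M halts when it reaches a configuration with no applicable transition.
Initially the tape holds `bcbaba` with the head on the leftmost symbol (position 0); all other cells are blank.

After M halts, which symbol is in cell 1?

state=A head=0 tape=_[b]cbaba__   (A,b)→(A,c,←)
state=A head=-1 tape=[_]ccbaba__   (A,_)→(B,c,→)
state=B head=0 tape=c[c]cbaba__   (B,c)→(B,a,→)
state=B head=1 tape=ca[c]baba__   (B,c)→(B,a,→)
state=B head=2 tape=caa[b]aba__   (B,b)→(B,_,←)
state=B head=1 tape=ca[a]_aba__   (B,a)→(A,b,←)
state=A head=0 tape=c[a]b_aba__   (A,a)→(A,a,→)
state=A head=1 tape=ca[b]_aba__   (A,b)→(A,c,←)
state=A head=0 tape=c[a]c_aba__   (A,a)→(A,a,→)
state=A head=1 tape=ca[c]_aba__   (A,c)→(A,a,→)
state=A head=2 tape=caa[_]aba__   (A,_)→(B,c,→)
state=B head=3 tape=caac[a]ba__   (B,a)→(A,b,←)
state=A head=2 tape=caa[c]bba__   (A,c)→(A,a,→)
state=A head=3 tape=caaa[b]ba__   (A,b)→(A,c,←)
state=A head=2 tape=caa[a]cba__   (A,a)→(A,a,→)
state=A head=3 tape=caaa[c]ba__   (A,c)→(A,a,→)
state=A head=4 tape=caaaa[b]a__   (A,b)→(A,c,←)
state=A head=3 tape=caaa[a]ca__   (A,a)→(A,a,→)
state=A head=4 tape=caaaa[c]a__   (A,c)→(A,a,→)
state=A head=5 tape=caaaaa[a]__   (A,a)→(A,a,→)
state=A head=6 tape=caaaaaa[_]_   (A,_)→(B,c,→)
state=B head=7 tape=caaaaaac[_]
Cell 1 holds a when M halts.

a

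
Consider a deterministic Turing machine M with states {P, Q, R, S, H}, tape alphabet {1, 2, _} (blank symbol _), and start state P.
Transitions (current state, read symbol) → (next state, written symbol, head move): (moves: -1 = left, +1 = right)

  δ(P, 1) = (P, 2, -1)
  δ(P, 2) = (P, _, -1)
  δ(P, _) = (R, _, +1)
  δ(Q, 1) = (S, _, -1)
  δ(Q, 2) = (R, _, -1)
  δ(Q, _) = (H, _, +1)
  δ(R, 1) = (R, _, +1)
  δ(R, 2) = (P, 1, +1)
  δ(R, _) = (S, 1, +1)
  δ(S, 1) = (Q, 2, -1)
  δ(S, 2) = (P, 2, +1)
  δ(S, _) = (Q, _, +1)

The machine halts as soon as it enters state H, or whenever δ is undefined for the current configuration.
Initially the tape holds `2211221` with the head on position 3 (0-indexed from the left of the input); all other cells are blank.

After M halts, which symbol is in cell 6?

_

state=P head=3 tape=_221[1]221_   (P,1)→(P,2,-1)
state=P head=2 tape=_22[1]2221_   (P,1)→(P,2,-1)
state=P head=1 tape=_2[2]22221_   (P,2)→(P,_,-1)
state=P head=0 tape=_[2]_22221_   (P,2)→(P,_,-1)
state=P head=-1 tape=[_]__22221_   (P,_)→(R,_,+1)
state=R head=0 tape=_[_]_22221_   (R,_)→(S,1,+1)
state=S head=1 tape=_1[_]22221_   (S,_)→(Q,_,+1)
state=Q head=2 tape=_1_[2]2221_   (Q,2)→(R,_,-1)
state=R head=1 tape=_1[_]_2221_   (R,_)→(S,1,+1)
state=S head=2 tape=_11[_]2221_   (S,_)→(Q,_,+1)
state=Q head=3 tape=_11_[2]221_   (Q,2)→(R,_,-1)
state=R head=2 tape=_11[_]_221_   (R,_)→(S,1,+1)
state=S head=3 tape=_111[_]221_   (S,_)→(Q,_,+1)
state=Q head=4 tape=_111_[2]21_   (Q,2)→(R,_,-1)
state=R head=3 tape=_111[_]_21_   (R,_)→(S,1,+1)
state=S head=4 tape=_1111[_]21_   (S,_)→(Q,_,+1)
state=Q head=5 tape=_1111_[2]1_   (Q,2)→(R,_,-1)
state=R head=4 tape=_1111[_]_1_   (R,_)→(S,1,+1)
state=S head=5 tape=_11111[_]1_   (S,_)→(Q,_,+1)
state=Q head=6 tape=_11111_[1]_   (Q,1)→(S,_,-1)
state=S head=5 tape=_11111[_]__   (S,_)→(Q,_,+1)
state=Q head=6 tape=_11111_[_]_   (Q,_)→(H,_,+1)
state=H head=7 tape=_11111__[_]
Cell 6 holds _ when M halts.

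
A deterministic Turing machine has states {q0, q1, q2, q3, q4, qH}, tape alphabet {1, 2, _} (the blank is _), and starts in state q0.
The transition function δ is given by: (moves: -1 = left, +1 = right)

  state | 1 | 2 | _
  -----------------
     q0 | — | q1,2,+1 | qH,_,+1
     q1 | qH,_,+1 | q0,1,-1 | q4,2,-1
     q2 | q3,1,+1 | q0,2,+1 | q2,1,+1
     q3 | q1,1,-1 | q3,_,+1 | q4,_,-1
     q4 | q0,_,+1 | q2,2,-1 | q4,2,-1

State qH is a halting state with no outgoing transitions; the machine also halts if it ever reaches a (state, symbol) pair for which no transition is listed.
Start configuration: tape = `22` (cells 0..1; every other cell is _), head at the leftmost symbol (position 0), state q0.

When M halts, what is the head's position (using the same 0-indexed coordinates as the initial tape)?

2

q0 | [2]2_   read 2 → write 2, move +1, go to q1
q1 | 2[2]_   read 2 → write 1, move -1, go to q0
q0 | [2]1_   read 2 → write 2, move +1, go to q1
q1 | 2[1]_   read 1 → write _, move +1, go to qH
qH | 2_[_]
At halt the head is at cell 2.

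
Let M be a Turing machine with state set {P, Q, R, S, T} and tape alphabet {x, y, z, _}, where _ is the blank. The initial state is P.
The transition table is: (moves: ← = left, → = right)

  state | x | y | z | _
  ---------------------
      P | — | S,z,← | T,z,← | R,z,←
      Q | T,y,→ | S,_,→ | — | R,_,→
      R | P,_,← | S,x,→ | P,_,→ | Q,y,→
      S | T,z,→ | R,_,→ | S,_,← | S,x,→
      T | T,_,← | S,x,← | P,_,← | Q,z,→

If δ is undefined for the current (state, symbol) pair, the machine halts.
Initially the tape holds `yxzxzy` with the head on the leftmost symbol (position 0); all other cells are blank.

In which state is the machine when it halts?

state=P head=0 tape=__[y]xzxzy   (P,y)→(S,z,←)
state=S head=-1 tape=_[_]zxzxzy   (S,_)→(S,x,→)
state=S head=0 tape=_x[z]xzxzy   (S,z)→(S,_,←)
state=S head=-1 tape=_[x]_xzxzy   (S,x)→(T,z,→)
state=T head=0 tape=_z[_]xzxzy   (T,_)→(Q,z,→)
state=Q head=1 tape=_zz[x]zxzy   (Q,x)→(T,y,→)
state=T head=2 tape=_zzy[z]xzy   (T,z)→(P,_,←)
state=P head=1 tape=_zz[y]_xzy   (P,y)→(S,z,←)
state=S head=0 tape=_z[z]z_xzy   (S,z)→(S,_,←)
state=S head=-1 tape=_[z]_z_xzy   (S,z)→(S,_,←)
state=S head=-2 tape=[_]__z_xzy   (S,_)→(S,x,→)
state=S head=-1 tape=x[_]_z_xzy   (S,_)→(S,x,→)
state=S head=0 tape=xx[_]z_xzy   (S,_)→(S,x,→)
state=S head=1 tape=xxx[z]_xzy   (S,z)→(S,_,←)
state=S head=0 tape=xx[x]__xzy   (S,x)→(T,z,→)
state=T head=1 tape=xxz[_]_xzy   (T,_)→(Q,z,→)
state=Q head=2 tape=xxzz[_]xzy   (Q,_)→(R,_,→)
state=R head=3 tape=xxzz_[x]zy   (R,x)→(P,_,←)
state=P head=2 tape=xxzz[_]_zy   (P,_)→(R,z,←)
state=R head=1 tape=xxz[z]z_zy   (R,z)→(P,_,→)
state=P head=2 tape=xxz_[z]_zy   (P,z)→(T,z,←)
state=T head=1 tape=xxz[_]z_zy   (T,_)→(Q,z,→)
state=Q head=2 tape=xxzz[z]_zy
No transition is defined for (Q, z); M halts in state Q.

Q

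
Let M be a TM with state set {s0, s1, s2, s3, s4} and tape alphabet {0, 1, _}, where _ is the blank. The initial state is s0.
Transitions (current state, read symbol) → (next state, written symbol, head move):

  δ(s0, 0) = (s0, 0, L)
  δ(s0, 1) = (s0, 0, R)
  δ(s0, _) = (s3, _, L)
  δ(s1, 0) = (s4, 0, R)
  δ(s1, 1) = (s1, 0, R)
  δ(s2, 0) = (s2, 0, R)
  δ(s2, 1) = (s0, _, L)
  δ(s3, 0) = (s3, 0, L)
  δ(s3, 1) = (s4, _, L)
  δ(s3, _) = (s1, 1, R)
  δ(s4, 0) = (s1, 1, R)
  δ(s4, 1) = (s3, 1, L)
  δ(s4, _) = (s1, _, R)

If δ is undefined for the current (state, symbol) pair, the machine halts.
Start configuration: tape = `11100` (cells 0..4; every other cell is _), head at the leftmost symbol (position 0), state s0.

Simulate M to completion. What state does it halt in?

state=s0 head=0 tape=__[1]1100   (s0,1)→(s0,0,R)
state=s0 head=1 tape=__0[1]100   (s0,1)→(s0,0,R)
state=s0 head=2 tape=__00[1]00   (s0,1)→(s0,0,R)
state=s0 head=3 tape=__000[0]0   (s0,0)→(s0,0,L)
state=s0 head=2 tape=__00[0]00   (s0,0)→(s0,0,L)
state=s0 head=1 tape=__0[0]000   (s0,0)→(s0,0,L)
state=s0 head=0 tape=__[0]0000   (s0,0)→(s0,0,L)
state=s0 head=-1 tape=_[_]00000   (s0,_)→(s3,_,L)
state=s3 head=-2 tape=[_]_00000   (s3,_)→(s1,1,R)
state=s1 head=-1 tape=1[_]00000
No transition is defined for (s1, _); M halts in state s1.

s1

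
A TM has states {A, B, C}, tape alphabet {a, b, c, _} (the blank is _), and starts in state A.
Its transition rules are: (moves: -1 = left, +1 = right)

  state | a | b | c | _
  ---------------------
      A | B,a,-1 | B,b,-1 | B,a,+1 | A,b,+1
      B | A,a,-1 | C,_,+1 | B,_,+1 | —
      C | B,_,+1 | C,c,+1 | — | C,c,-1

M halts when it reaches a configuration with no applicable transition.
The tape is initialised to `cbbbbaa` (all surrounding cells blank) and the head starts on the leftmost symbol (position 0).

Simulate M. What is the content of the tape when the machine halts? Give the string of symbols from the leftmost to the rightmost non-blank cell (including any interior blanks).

A | [c]bbbbaa_   read c → write a, move +1, go to B
B | a[b]bbbaa_   read b → write _, move +1, go to C
C | a_[b]bbaa_   read b → write c, move +1, go to C
C | a_c[b]baa_   read b → write c, move +1, go to C
C | a_cc[b]aa_   read b → write c, move +1, go to C
C | a_ccc[a]a_   read a → write _, move +1, go to B
B | a_ccc_[a]_   read a → write a, move -1, go to A
A | a_ccc[_]a_   read _ → write b, move +1, go to A
A | a_cccb[a]_   read a → write a, move -1, go to B
B | a_ccc[b]a_   read b → write _, move +1, go to C
C | a_ccc_[a]_   read a → write _, move +1, go to B
B | a_ccc__[_]
The non-blank tape span at halt is a_ccc.

a_ccc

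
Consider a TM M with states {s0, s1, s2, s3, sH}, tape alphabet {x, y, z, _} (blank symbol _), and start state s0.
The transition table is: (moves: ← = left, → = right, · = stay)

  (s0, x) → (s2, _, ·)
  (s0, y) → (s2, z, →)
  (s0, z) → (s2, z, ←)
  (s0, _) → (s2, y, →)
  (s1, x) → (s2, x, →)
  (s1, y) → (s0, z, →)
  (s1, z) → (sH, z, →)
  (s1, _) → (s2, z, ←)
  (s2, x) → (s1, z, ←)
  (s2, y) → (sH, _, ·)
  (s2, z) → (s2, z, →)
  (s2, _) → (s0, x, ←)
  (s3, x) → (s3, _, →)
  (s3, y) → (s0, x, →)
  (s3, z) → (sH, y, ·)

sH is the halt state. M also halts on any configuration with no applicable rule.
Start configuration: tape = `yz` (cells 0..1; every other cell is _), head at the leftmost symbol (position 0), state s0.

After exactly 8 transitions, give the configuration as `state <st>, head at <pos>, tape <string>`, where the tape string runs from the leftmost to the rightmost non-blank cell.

state sH, head at 2, tape zzz

s0 | [y]z_   read y → write z, move →, go to s2
s2 | z[z]_   read z → write z, move →, go to s2
s2 | zz[_]   read _ → write x, move ←, go to s0
s0 | z[z]x   read z → write z, move ←, go to s2
s2 | [z]zx   read z → write z, move →, go to s2
s2 | z[z]x   read z → write z, move →, go to s2
s2 | zz[x]   read x → write z, move ←, go to s1
s1 | z[z]z   read z → write z, move →, go to sH
sH | zz[z]
After 8 steps: state sH, head at 2, tape zzz.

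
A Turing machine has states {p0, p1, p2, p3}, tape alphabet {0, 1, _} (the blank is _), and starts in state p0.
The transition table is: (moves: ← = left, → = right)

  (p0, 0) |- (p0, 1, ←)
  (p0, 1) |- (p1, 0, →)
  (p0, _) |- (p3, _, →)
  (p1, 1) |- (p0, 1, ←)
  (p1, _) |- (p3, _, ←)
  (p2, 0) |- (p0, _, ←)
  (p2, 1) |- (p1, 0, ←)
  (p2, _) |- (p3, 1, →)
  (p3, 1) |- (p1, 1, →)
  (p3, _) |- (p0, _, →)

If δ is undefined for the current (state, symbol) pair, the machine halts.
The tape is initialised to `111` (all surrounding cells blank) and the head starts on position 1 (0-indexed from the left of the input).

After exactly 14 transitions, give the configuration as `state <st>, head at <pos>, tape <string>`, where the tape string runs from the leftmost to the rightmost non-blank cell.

state p1, head at 1, tape 111

state=p0 head=1 tape=_1[1]1   (p0,1)→(p1,0,→)
state=p1 head=2 tape=_10[1]   (p1,1)→(p0,1,←)
state=p0 head=1 tape=_1[0]1   (p0,0)→(p0,1,←)
state=p0 head=0 tape=_[1]11   (p0,1)→(p1,0,→)
state=p1 head=1 tape=_0[1]1   (p1,1)→(p0,1,←)
state=p0 head=0 tape=_[0]11   (p0,0)→(p0,1,←)
state=p0 head=-1 tape=[_]111   (p0,_)→(p3,_,→)
state=p3 head=0 tape=_[1]11   (p3,1)→(p1,1,→)
state=p1 head=1 tape=_1[1]1   (p1,1)→(p0,1,←)
state=p0 head=0 tape=_[1]11   (p0,1)→(p1,0,→)
state=p1 head=1 tape=_0[1]1   (p1,1)→(p0,1,←)
state=p0 head=0 tape=_[0]11   (p0,0)→(p0,1,←)
state=p0 head=-1 tape=[_]111   (p0,_)→(p3,_,→)
state=p3 head=0 tape=_[1]11   (p3,1)→(p1,1,→)
state=p1 head=1 tape=_1[1]1
After 14 steps: state p1, head at 1, tape 111.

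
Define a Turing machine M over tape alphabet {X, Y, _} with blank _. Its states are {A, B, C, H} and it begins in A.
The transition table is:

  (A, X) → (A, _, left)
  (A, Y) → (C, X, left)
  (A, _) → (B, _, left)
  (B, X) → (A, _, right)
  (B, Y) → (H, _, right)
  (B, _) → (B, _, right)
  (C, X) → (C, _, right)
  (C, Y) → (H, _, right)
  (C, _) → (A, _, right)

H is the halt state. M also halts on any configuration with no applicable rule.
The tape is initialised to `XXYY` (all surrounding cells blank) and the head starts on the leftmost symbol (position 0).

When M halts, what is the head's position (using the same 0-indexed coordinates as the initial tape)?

4

state=A head=0 tape=__[X]XYY_   (A,X)→(A,_,left)
state=A head=-1 tape=_[_]_XYY_   (A,_)→(B,_,left)
state=B head=-2 tape=[_]__XYY_   (B,_)→(B,_,right)
state=B head=-1 tape=_[_]_XYY_   (B,_)→(B,_,right)
state=B head=0 tape=__[_]XYY_   (B,_)→(B,_,right)
state=B head=1 tape=___[X]YY_   (B,X)→(A,_,right)
state=A head=2 tape=____[Y]Y_   (A,Y)→(C,X,left)
state=C head=1 tape=___[_]XY_   (C,_)→(A,_,right)
state=A head=2 tape=____[X]Y_   (A,X)→(A,_,left)
state=A head=1 tape=___[_]_Y_   (A,_)→(B,_,left)
state=B head=0 tape=__[_]__Y_   (B,_)→(B,_,right)
state=B head=1 tape=___[_]_Y_   (B,_)→(B,_,right)
state=B head=2 tape=____[_]Y_   (B,_)→(B,_,right)
state=B head=3 tape=_____[Y]_   (B,Y)→(H,_,right)
state=H head=4 tape=______[_]
At halt the head is at cell 4.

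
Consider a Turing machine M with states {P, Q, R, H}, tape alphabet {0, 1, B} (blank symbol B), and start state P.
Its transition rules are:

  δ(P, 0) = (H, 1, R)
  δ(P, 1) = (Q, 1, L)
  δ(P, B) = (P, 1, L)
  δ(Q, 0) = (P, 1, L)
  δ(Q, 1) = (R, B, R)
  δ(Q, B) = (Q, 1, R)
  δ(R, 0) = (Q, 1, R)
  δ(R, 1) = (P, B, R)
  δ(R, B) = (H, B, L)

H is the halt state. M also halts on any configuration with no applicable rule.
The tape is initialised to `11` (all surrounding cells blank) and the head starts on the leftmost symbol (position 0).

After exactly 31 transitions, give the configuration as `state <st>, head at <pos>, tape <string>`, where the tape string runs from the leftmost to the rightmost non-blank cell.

state=P head=0 tape=BB[1]1BBB   (P,1)→(Q,1,L)
state=Q head=-1 tape=B[B]11BBB   (Q,B)→(Q,1,R)
state=Q head=0 tape=B1[1]1BBB   (Q,1)→(R,B,R)
state=R head=1 tape=B1B[1]BBB   (R,1)→(P,B,R)
state=P head=2 tape=B1BB[B]BB   (P,B)→(P,1,L)
state=P head=1 tape=B1B[B]1BB   (P,B)→(P,1,L)
state=P head=0 tape=B1[B]11BB   (P,B)→(P,1,L)
state=P head=-1 tape=B[1]111BB   (P,1)→(Q,1,L)
state=Q head=-2 tape=[B]1111BB   (Q,B)→(Q,1,R)
state=Q head=-1 tape=1[1]111BB   (Q,1)→(R,B,R)
state=R head=0 tape=1B[1]11BB   (R,1)→(P,B,R)
state=P head=1 tape=1BB[1]1BB   (P,1)→(Q,1,L)
state=Q head=0 tape=1B[B]11BB   (Q,B)→(Q,1,R)
state=Q head=1 tape=1B1[1]1BB   (Q,1)→(R,B,R)
state=R head=2 tape=1B1B[1]BB   (R,1)→(P,B,R)
state=P head=3 tape=1B1BB[B]B   (P,B)→(P,1,L)
state=P head=2 tape=1B1B[B]1B   (P,B)→(P,1,L)
state=P head=1 tape=1B1[B]11B   (P,B)→(P,1,L)
state=P head=0 tape=1B[1]111B   (P,1)→(Q,1,L)
state=Q head=-1 tape=1[B]1111B   (Q,B)→(Q,1,R)
state=Q head=0 tape=11[1]111B   (Q,1)→(R,B,R)
state=R head=1 tape=11B[1]11B   (R,1)→(P,B,R)
state=P head=2 tape=11BB[1]1B   (P,1)→(Q,1,L)
state=Q head=1 tape=11B[B]11B   (Q,B)→(Q,1,R)
state=Q head=2 tape=11B1[1]1B   (Q,1)→(R,B,R)
state=R head=3 tape=11B1B[1]B   (R,1)→(P,B,R)
state=P head=4 tape=11B1BB[B]   (P,B)→(P,1,L)
state=P head=3 tape=11B1B[B]1   (P,B)→(P,1,L)
state=P head=2 tape=11B1[B]11   (P,B)→(P,1,L)
state=P head=1 tape=11B[1]111   (P,1)→(Q,1,L)
state=Q head=0 tape=11[B]1111   (Q,B)→(Q,1,R)
state=Q head=1 tape=111[1]111
After 31 steps: state Q, head at 1, tape 1111111.

state Q, head at 1, tape 1111111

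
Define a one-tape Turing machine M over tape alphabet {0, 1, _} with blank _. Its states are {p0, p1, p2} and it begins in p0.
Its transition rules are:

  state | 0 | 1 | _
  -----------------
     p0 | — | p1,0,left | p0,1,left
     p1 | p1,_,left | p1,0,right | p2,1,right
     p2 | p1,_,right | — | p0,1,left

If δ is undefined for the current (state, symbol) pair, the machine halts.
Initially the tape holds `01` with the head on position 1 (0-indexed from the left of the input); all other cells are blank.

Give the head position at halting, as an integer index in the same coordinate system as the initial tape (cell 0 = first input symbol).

0

p0 | ____0[1]   read 1 → write 0, move left, go to p1
p1 | ____[0]0   read 0 → write _, move left, go to p1
p1 | ___[_]_0   read _ → write 1, move right, go to p2
p2 | ___1[_]0   read _ → write 1, move left, go to p0
p0 | ___[1]10   read 1 → write 0, move left, go to p1
p1 | __[_]010   read _ → write 1, move right, go to p2
p2 | __1[0]10   read 0 → write _, move right, go to p1
p1 | __1_[1]0   read 1 → write 0, move right, go to p1
p1 | __1_0[0]   read 0 → write _, move left, go to p1
p1 | __1_[0]_   read 0 → write _, move left, go to p1
p1 | __1[_]__   read _ → write 1, move right, go to p2
p2 | __11[_]_   read _ → write 1, move left, go to p0
p0 | __1[1]1_   read 1 → write 0, move left, go to p1
p1 | __[1]01_   read 1 → write 0, move right, go to p1
p1 | __0[0]1_   read 0 → write _, move left, go to p1
p1 | __[0]_1_   read 0 → write _, move left, go to p1
p1 | _[_]__1_   read _ → write 1, move right, go to p2
p2 | _1[_]_1_   read _ → write 1, move left, go to p0
p0 | _[1]1_1_   read 1 → write 0, move left, go to p1
p1 | [_]01_1_   read _ → write 1, move right, go to p2
p2 | 1[0]1_1_   read 0 → write _, move right, go to p1
p1 | 1_[1]_1_   read 1 → write 0, move right, go to p1
p1 | 1_0[_]1_   read _ → write 1, move right, go to p2
p2 | 1_01[1]_
At halt the head is at cell 0.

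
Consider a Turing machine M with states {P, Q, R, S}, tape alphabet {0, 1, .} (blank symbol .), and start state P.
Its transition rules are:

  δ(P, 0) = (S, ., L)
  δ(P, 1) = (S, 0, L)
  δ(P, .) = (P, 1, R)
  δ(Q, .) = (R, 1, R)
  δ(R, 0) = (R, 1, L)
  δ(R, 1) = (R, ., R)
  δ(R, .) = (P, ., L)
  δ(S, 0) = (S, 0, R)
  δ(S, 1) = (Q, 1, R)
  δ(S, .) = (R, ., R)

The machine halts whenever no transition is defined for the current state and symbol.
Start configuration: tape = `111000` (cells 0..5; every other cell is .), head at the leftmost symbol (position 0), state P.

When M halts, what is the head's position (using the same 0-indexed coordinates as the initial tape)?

state=P head=0 tape=..[1]11000   (P,1)→(S,0,L)
state=S head=-1 tape=.[.]011000   (S,.)→(R,.,R)
state=R head=0 tape=..[0]11000   (R,0)→(R,1,L)
state=R head=-1 tape=.[.]111000   (R,.)→(P,.,L)
state=P head=-2 tape=[.].111000   (P,.)→(P,1,R)
state=P head=-1 tape=1[.]111000   (P,.)→(P,1,R)
state=P head=0 tape=11[1]11000   (P,1)→(S,0,L)
state=S head=-1 tape=1[1]011000   (S,1)→(Q,1,R)
state=Q head=0 tape=11[0]11000
At halt the head is at cell 0.

0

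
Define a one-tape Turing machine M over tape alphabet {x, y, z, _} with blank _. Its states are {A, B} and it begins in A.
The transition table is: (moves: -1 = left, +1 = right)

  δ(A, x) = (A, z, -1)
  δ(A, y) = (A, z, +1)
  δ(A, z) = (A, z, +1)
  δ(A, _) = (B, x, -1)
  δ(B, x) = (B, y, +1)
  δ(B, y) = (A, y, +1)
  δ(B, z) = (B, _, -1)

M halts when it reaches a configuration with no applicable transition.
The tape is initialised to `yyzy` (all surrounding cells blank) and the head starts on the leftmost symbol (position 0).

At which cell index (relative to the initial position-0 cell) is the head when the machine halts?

A | _[y]yzy_   read y → write z, move +1, go to A
A | _z[y]zy_   read y → write z, move +1, go to A
A | _zz[z]y_   read z → write z, move +1, go to A
A | _zzz[y]_   read y → write z, move +1, go to A
A | _zzzz[_]   read _ → write x, move -1, go to B
B | _zzz[z]x   read z → write _, move -1, go to B
B | _zz[z]_x   read z → write _, move -1, go to B
B | _z[z]__x   read z → write _, move -1, go to B
B | _[z]___x   read z → write _, move -1, go to B
B | [_]____x
At halt the head is at cell -1.

-1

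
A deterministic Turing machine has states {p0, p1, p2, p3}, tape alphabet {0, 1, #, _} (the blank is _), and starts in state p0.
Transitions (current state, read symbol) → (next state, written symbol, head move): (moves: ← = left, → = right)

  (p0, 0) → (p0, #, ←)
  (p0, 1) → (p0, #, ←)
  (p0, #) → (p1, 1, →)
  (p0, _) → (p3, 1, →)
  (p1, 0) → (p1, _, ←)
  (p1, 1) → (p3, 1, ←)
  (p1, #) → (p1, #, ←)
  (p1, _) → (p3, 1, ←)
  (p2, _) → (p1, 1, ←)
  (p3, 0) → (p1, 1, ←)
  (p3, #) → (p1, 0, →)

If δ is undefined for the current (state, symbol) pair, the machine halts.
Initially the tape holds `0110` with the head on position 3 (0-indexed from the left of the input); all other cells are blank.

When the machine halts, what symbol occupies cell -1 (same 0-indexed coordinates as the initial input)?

state=p0 head=3 tape=__011[0]   (p0,0)→(p0,#,←)
state=p0 head=2 tape=__01[1]#   (p0,1)→(p0,#,←)
state=p0 head=1 tape=__0[1]##   (p0,1)→(p0,#,←)
state=p0 head=0 tape=__[0]###   (p0,0)→(p0,#,←)
state=p0 head=-1 tape=_[_]####   (p0,_)→(p3,1,→)
state=p3 head=0 tape=_1[#]###   (p3,#)→(p1,0,→)
state=p1 head=1 tape=_10[#]##   (p1,#)→(p1,#,←)
state=p1 head=0 tape=_1[0]###   (p1,0)→(p1,_,←)
state=p1 head=-1 tape=_[1]_###   (p1,1)→(p3,1,←)
state=p3 head=-2 tape=[_]1_###
Cell -1 holds 1 when M halts.

1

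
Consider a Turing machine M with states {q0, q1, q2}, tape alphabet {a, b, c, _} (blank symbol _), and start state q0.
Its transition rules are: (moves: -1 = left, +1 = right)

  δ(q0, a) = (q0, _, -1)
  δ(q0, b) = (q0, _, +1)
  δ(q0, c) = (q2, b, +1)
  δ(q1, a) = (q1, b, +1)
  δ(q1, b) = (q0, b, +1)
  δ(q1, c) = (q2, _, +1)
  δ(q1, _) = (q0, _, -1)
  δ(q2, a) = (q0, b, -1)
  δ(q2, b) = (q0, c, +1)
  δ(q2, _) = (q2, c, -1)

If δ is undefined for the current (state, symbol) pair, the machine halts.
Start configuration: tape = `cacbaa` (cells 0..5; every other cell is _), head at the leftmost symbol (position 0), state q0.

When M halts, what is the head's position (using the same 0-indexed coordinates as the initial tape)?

6

q0 | [c]acbaa_   read c → write b, move +1, go to q2
q2 | b[a]cbaa_   read a → write b, move -1, go to q0
q0 | [b]bcbaa_   read b → write _, move +1, go to q0
q0 | _[b]cbaa_   read b → write _, move +1, go to q0
q0 | __[c]baa_   read c → write b, move +1, go to q2
q2 | __b[b]aa_   read b → write c, move +1, go to q0
q0 | __bc[a]a_   read a → write _, move -1, go to q0
q0 | __b[c]_a_   read c → write b, move +1, go to q2
q2 | __bb[_]a_   read _ → write c, move -1, go to q2
q2 | __b[b]ca_   read b → write c, move +1, go to q0
q0 | __bc[c]a_   read c → write b, move +1, go to q2
q2 | __bcb[a]_   read a → write b, move -1, go to q0
q0 | __bc[b]b_   read b → write _, move +1, go to q0
q0 | __bc_[b]_   read b → write _, move +1, go to q0
q0 | __bc__[_]
At halt the head is at cell 6.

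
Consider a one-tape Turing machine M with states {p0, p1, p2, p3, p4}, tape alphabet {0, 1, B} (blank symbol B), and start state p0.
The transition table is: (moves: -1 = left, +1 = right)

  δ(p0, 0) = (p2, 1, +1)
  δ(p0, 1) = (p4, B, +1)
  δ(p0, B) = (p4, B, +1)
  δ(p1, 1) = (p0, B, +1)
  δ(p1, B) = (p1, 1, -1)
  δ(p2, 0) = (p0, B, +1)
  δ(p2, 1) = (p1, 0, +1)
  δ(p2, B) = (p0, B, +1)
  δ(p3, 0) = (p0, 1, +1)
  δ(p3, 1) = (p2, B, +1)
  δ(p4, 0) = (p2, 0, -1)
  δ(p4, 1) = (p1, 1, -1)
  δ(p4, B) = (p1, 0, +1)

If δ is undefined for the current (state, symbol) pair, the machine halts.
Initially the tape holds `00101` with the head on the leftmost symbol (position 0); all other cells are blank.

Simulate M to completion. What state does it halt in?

p0 | [0]0101B   read 0 → write 1, move +1, go to p2
p2 | 1[0]101B   read 0 → write B, move +1, go to p0
p0 | 1B[1]01B   read 1 → write B, move +1, go to p4
p4 | 1BB[0]1B   read 0 → write 0, move -1, go to p2
p2 | 1B[B]01B   read B → write B, move +1, go to p0
p0 | 1BB[0]1B   read 0 → write 1, move +1, go to p2
p2 | 1BB1[1]B   read 1 → write 0, move +1, go to p1
p1 | 1BB10[B]   read B → write 1, move -1, go to p1
p1 | 1BB1[0]1
No transition is defined for (p1, 0); M halts in state p1.

p1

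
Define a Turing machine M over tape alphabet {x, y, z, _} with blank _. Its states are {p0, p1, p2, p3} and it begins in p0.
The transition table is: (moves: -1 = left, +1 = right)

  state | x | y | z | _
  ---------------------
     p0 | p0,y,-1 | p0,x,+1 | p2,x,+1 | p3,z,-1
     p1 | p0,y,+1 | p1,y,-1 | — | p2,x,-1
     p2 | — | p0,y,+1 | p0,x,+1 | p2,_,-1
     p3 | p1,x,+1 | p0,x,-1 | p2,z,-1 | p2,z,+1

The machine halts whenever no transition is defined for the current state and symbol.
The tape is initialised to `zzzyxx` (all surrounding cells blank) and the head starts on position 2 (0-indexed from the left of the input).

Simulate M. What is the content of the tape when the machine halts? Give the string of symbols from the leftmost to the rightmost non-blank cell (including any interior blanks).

p0 | zz[z]yxx_   read z → write x, move +1, go to p2
p2 | zzx[y]xx_   read y → write y, move +1, go to p0
p0 | zzxy[x]x_   read x → write y, move -1, go to p0
p0 | zzx[y]yx_   read y → write x, move +1, go to p0
p0 | zzxx[y]x_   read y → write x, move +1, go to p0
p0 | zzxxx[x]_   read x → write y, move -1, go to p0
p0 | zzxx[x]y_   read x → write y, move -1, go to p0
p0 | zzx[x]yy_   read x → write y, move -1, go to p0
p0 | zz[x]yyy_   read x → write y, move -1, go to p0
p0 | z[z]yyyy_   read z → write x, move +1, go to p2
p2 | zx[y]yyy_   read y → write y, move +1, go to p0
p0 | zxy[y]yy_   read y → write x, move +1, go to p0
p0 | zxyx[y]y_   read y → write x, move +1, go to p0
p0 | zxyxx[y]_   read y → write x, move +1, go to p0
p0 | zxyxxx[_]   read _ → write z, move -1, go to p3
p3 | zxyxx[x]z   read x → write x, move +1, go to p1
p1 | zxyxxx[z]
The non-blank tape span at halt is zxyxxxz.

zxyxxxz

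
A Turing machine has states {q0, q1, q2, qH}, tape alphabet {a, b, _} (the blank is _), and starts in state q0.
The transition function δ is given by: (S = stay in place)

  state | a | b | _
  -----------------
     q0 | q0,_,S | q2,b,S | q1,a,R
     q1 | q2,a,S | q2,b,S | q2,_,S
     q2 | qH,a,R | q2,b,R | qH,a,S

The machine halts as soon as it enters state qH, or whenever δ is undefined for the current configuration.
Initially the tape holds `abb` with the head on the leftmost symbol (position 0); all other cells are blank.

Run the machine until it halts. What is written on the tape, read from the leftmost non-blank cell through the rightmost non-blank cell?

abba

q0 | [a]bb_   read a → write _, move S, go to q0
q0 | [_]bb_   read _ → write a, move R, go to q1
q1 | a[b]b_   read b → write b, move S, go to q2
q2 | a[b]b_   read b → write b, move R, go to q2
q2 | ab[b]_   read b → write b, move R, go to q2
q2 | abb[_]   read _ → write a, move S, go to qH
qH | abb[a]
The non-blank tape span at halt is abba.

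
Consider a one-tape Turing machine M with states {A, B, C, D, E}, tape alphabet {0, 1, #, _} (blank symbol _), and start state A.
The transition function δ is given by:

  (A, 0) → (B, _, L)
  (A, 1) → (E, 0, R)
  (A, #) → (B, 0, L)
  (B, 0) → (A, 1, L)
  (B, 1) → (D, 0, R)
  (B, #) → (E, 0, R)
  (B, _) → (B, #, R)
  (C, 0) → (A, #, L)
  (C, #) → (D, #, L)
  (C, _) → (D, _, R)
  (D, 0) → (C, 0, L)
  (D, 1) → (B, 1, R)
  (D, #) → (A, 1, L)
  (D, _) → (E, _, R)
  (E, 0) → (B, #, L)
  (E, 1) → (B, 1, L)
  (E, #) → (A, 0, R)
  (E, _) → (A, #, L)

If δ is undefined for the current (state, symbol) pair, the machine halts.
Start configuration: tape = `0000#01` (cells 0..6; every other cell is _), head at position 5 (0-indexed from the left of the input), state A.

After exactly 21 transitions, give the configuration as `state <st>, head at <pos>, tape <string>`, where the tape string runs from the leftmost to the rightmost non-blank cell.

state=A head=5 tape=_0000#[0]1_   (A,0)→(B,_,L)
state=B head=4 tape=_0000[#]_1_   (B,#)→(E,0,R)
state=E head=5 tape=_00000[_]1_   (E,_)→(A,#,L)
state=A head=4 tape=_0000[0]#1_   (A,0)→(B,_,L)
state=B head=3 tape=_000[0]_#1_   (B,0)→(A,1,L)
state=A head=2 tape=_00[0]1_#1_   (A,0)→(B,_,L)
state=B head=1 tape=_0[0]_1_#1_   (B,0)→(A,1,L)
state=A head=0 tape=_[0]1_1_#1_   (A,0)→(B,_,L)
state=B head=-1 tape=[_]_1_1_#1_   (B,_)→(B,#,R)
state=B head=0 tape=#[_]1_1_#1_   (B,_)→(B,#,R)
state=B head=1 tape=##[1]_1_#1_   (B,1)→(D,0,R)
state=D head=2 tape=##0[_]1_#1_   (D,_)→(E,_,R)
state=E head=3 tape=##0_[1]_#1_   (E,1)→(B,1,L)
state=B head=2 tape=##0[_]1_#1_   (B,_)→(B,#,R)
state=B head=3 tape=##0#[1]_#1_   (B,1)→(D,0,R)
state=D head=4 tape=##0#0[_]#1_   (D,_)→(E,_,R)
state=E head=5 tape=##0#0_[#]1_   (E,#)→(A,0,R)
state=A head=6 tape=##0#0_0[1]_   (A,1)→(E,0,R)
state=E head=7 tape=##0#0_00[_]   (E,_)→(A,#,L)
state=A head=6 tape=##0#0_0[0]#   (A,0)→(B,_,L)
state=B head=5 tape=##0#0_[0]_#   (B,0)→(A,1,L)
state=A head=4 tape=##0#0[_]1_#
After 21 steps: state A, head at 4, tape ##0#0_1_#.

state A, head at 4, tape ##0#0_1_#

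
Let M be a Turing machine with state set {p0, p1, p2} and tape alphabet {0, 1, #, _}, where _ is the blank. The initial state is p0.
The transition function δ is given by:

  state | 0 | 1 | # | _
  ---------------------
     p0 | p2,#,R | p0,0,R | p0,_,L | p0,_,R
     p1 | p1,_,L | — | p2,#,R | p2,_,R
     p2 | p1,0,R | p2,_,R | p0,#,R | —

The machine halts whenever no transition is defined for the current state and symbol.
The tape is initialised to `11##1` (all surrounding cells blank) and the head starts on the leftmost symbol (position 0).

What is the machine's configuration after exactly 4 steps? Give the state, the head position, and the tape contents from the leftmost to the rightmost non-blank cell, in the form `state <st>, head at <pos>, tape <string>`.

state p2, head at 2, tape 0#_#1

p0 | [1]1##1   read 1 → write 0, move R, go to p0
p0 | 0[1]##1   read 1 → write 0, move R, go to p0
p0 | 00[#]#1   read # → write _, move L, go to p0
p0 | 0[0]_#1   read 0 → write #, move R, go to p2
p2 | 0#[_]#1
After 4 steps: state p2, head at 2, tape 0#_#1.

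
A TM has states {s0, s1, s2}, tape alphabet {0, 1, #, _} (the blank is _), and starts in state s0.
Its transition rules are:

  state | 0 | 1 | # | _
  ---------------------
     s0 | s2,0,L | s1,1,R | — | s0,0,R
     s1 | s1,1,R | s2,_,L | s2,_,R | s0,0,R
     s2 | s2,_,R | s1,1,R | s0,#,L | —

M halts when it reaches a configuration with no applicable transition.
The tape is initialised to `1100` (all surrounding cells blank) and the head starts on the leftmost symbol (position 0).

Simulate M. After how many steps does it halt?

8

s0 | [1]100_   read 1 → write 1, move R, go to s1
s1 | 1[1]00_   read 1 → write _, move L, go to s2
s2 | [1]_00_   read 1 → write 1, move R, go to s1
s1 | 1[_]00_   read _ → write 0, move R, go to s0
s0 | 10[0]0_   read 0 → write 0, move L, go to s2
s2 | 1[0]00_   read 0 → write _, move R, go to s2
s2 | 1_[0]0_   read 0 → write _, move R, go to s2
s2 | 1__[0]_   read 0 → write _, move R, go to s2
s2 | 1___[_]
M halts after 8 transitions.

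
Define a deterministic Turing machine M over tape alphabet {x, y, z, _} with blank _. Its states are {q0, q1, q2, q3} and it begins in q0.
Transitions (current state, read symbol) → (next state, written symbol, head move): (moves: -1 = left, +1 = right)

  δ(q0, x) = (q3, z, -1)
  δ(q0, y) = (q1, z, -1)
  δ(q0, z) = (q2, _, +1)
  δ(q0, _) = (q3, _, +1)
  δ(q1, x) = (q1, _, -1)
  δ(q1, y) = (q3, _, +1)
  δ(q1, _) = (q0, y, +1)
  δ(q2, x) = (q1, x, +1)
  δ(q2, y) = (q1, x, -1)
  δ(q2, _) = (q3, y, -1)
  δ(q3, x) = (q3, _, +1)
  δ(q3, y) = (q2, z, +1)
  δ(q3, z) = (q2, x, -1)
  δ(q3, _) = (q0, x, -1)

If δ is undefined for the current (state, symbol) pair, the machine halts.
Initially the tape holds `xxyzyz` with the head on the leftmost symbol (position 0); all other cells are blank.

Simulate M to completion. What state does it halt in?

q0 | ___[x]xyzyz   read x → write z, move -1, go to q3
q3 | __[_]zxyzyz   read _ → write x, move -1, go to q0
q0 | _[_]xzxyzyz   read _ → write _, move +1, go to q3
q3 | __[x]zxyzyz   read x → write _, move +1, go to q3
q3 | ___[z]xyzyz   read z → write x, move -1, go to q2
q2 | __[_]xxyzyz   read _ → write y, move -1, go to q3
q3 | _[_]yxxyzyz   read _ → write x, move -1, go to q0
q0 | [_]xyxxyzyz   read _ → write _, move +1, go to q3
q3 | _[x]yxxyzyz   read x → write _, move +1, go to q3
q3 | __[y]xxyzyz   read y → write z, move +1, go to q2
q2 | __z[x]xyzyz   read x → write x, move +1, go to q1
q1 | __zx[x]yzyz   read x → write _, move -1, go to q1
q1 | __z[x]_yzyz   read x → write _, move -1, go to q1
q1 | __[z]__yzyz
No transition is defined for (q1, z); M halts in state q1.

q1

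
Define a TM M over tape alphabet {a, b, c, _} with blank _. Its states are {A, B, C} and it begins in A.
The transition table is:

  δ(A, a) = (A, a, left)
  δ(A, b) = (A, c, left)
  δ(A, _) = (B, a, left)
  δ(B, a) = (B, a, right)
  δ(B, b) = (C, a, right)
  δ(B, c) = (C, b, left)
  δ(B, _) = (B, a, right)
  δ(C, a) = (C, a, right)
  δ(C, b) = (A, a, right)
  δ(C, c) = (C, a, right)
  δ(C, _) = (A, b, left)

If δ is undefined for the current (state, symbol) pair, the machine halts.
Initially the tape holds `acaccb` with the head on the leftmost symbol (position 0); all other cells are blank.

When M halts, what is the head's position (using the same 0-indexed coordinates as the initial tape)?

4

state=A head=0 tape=____[a]caccb   (A,a)→(A,a,left)
state=A head=-1 tape=___[_]acaccb   (A,_)→(B,a,left)
state=B head=-2 tape=__[_]aacaccb   (B,_)→(B,a,right)
state=B head=-1 tape=__a[a]acaccb   (B,a)→(B,a,right)
state=B head=0 tape=__aa[a]caccb   (B,a)→(B,a,right)
state=B head=1 tape=__aaa[c]accb   (B,c)→(C,b,left)
state=C head=0 tape=__aa[a]baccb   (C,a)→(C,a,right)
state=C head=1 tape=__aaa[b]accb   (C,b)→(A,a,right)
state=A head=2 tape=__aaaa[a]ccb   (A,a)→(A,a,left)
state=A head=1 tape=__aaa[a]accb   (A,a)→(A,a,left)
state=A head=0 tape=__aa[a]aaccb   (A,a)→(A,a,left)
state=A head=-1 tape=__a[a]aaaccb   (A,a)→(A,a,left)
state=A head=-2 tape=__[a]aaaaccb   (A,a)→(A,a,left)
state=A head=-3 tape=_[_]aaaaaccb   (A,_)→(B,a,left)
state=B head=-4 tape=[_]aaaaaaccb   (B,_)→(B,a,right)
state=B head=-3 tape=a[a]aaaaaccb   (B,a)→(B,a,right)
state=B head=-2 tape=aa[a]aaaaccb   (B,a)→(B,a,right)
state=B head=-1 tape=aaa[a]aaaccb   (B,a)→(B,a,right)
state=B head=0 tape=aaaa[a]aaccb   (B,a)→(B,a,right)
state=B head=1 tape=aaaaa[a]accb   (B,a)→(B,a,right)
state=B head=2 tape=aaaaaa[a]ccb   (B,a)→(B,a,right)
state=B head=3 tape=aaaaaaa[c]cb   (B,c)→(C,b,left)
state=C head=2 tape=aaaaaa[a]bcb   (C,a)→(C,a,right)
state=C head=3 tape=aaaaaaa[b]cb   (C,b)→(A,a,right)
state=A head=4 tape=aaaaaaaa[c]b
At halt the head is at cell 4.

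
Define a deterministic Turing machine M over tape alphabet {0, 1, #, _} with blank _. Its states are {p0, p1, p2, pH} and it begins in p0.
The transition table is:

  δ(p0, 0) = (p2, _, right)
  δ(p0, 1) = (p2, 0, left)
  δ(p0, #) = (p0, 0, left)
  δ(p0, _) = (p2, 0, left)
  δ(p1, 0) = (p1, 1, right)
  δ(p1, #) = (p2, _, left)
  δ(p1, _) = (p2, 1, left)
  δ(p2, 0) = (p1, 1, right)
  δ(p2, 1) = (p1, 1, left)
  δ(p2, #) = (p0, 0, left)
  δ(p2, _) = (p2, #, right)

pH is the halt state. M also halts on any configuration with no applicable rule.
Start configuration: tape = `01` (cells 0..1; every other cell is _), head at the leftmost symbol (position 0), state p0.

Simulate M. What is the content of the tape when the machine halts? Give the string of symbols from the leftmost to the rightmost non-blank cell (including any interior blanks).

#11111

state=p0 head=0 tape=____[0]1   (p0,0)→(p2,_,right)
state=p2 head=1 tape=_____[1]   (p2,1)→(p1,1,left)
state=p1 head=0 tape=____[_]1   (p1,_)→(p2,1,left)
state=p2 head=-1 tape=___[_]11   (p2,_)→(p2,#,right)
state=p2 head=0 tape=___#[1]1   (p2,1)→(p1,1,left)
state=p1 head=-1 tape=___[#]11   (p1,#)→(p2,_,left)
state=p2 head=-2 tape=__[_]_11   (p2,_)→(p2,#,right)
state=p2 head=-1 tape=__#[_]11   (p2,_)→(p2,#,right)
state=p2 head=0 tape=__##[1]1   (p2,1)→(p1,1,left)
state=p1 head=-1 tape=__#[#]11   (p1,#)→(p2,_,left)
state=p2 head=-2 tape=__[#]_11   (p2,#)→(p0,0,left)
state=p0 head=-3 tape=_[_]0_11   (p0,_)→(p2,0,left)
state=p2 head=-4 tape=[_]00_11   (p2,_)→(p2,#,right)
state=p2 head=-3 tape=#[0]0_11   (p2,0)→(p1,1,right)
state=p1 head=-2 tape=#1[0]_11   (p1,0)→(p1,1,right)
state=p1 head=-1 tape=#11[_]11   (p1,_)→(p2,1,left)
state=p2 head=-2 tape=#1[1]111   (p2,1)→(p1,1,left)
state=p1 head=-3 tape=#[1]1111
The non-blank tape span at halt is #11111.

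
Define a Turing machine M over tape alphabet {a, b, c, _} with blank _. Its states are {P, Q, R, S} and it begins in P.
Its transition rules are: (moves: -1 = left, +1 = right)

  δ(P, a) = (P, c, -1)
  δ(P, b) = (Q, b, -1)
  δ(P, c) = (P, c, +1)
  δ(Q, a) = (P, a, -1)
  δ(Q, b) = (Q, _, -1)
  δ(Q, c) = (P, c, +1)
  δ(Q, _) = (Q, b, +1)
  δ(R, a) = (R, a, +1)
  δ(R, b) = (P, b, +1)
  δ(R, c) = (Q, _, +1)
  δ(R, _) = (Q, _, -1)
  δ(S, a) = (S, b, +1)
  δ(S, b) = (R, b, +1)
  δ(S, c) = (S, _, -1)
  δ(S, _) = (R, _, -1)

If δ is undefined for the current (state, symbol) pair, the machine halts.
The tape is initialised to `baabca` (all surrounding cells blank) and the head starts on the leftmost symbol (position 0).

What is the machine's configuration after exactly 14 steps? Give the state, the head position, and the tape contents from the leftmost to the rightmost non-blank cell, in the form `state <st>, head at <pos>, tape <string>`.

P | ___[b]aabca   read b → write b, move -1, go to Q
Q | __[_]baabca   read _ → write b, move +1, go to Q
Q | __b[b]aabca   read b → write _, move -1, go to Q
Q | __[b]_aabca   read b → write _, move -1, go to Q
Q | _[_]__aabca   read _ → write b, move +1, go to Q
Q | _b[_]_aabca   read _ → write b, move +1, go to Q
Q | _bb[_]aabca   read _ → write b, move +1, go to Q
Q | _bbb[a]abca   read a → write a, move -1, go to P
P | _bb[b]aabca   read b → write b, move -1, go to Q
Q | _b[b]baabca   read b → write _, move -1, go to Q
Q | _[b]_baabca   read b → write _, move -1, go to Q
Q | [_]__baabca   read _ → write b, move +1, go to Q
Q | b[_]_baabca   read _ → write b, move +1, go to Q
Q | bb[_]baabca   read _ → write b, move +1, go to Q
Q | bbb[b]aabca
After 14 steps: state Q, head at 0, tape bbbbaabca.

state Q, head at 0, tape bbbbaabca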